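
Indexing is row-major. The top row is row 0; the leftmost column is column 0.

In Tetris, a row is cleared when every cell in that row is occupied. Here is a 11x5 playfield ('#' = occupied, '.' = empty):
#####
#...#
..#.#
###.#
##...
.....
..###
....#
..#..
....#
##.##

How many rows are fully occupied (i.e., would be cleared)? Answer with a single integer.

Answer: 1

Derivation:
Check each row:
  row 0: 0 empty cells -> FULL (clear)
  row 1: 3 empty cells -> not full
  row 2: 3 empty cells -> not full
  row 3: 1 empty cell -> not full
  row 4: 3 empty cells -> not full
  row 5: 5 empty cells -> not full
  row 6: 2 empty cells -> not full
  row 7: 4 empty cells -> not full
  row 8: 4 empty cells -> not full
  row 9: 4 empty cells -> not full
  row 10: 1 empty cell -> not full
Total rows cleared: 1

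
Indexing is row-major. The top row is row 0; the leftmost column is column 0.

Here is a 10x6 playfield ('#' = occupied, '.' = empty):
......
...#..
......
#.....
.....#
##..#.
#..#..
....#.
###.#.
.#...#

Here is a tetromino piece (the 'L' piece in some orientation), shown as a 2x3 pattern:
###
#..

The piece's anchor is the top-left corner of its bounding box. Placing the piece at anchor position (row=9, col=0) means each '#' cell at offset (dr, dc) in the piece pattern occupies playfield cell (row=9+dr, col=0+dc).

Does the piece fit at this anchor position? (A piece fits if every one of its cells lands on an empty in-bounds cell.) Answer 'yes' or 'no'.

Answer: no

Derivation:
Check each piece cell at anchor (9, 0):
  offset (0,0) -> (9,0): empty -> OK
  offset (0,1) -> (9,1): occupied ('#') -> FAIL
  offset (0,2) -> (9,2): empty -> OK
  offset (1,0) -> (10,0): out of bounds -> FAIL
All cells valid: no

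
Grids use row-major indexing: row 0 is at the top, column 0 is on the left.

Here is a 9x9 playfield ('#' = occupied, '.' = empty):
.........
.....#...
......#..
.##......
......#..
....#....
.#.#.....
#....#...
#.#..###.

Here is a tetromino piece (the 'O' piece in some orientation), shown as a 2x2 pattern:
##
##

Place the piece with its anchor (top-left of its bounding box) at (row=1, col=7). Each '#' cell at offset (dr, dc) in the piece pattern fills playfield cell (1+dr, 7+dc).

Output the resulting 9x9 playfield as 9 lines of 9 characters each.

Fill (1+0,7+0) = (1,7)
Fill (1+0,7+1) = (1,8)
Fill (1+1,7+0) = (2,7)
Fill (1+1,7+1) = (2,8)

Answer: .........
.....#.##
......###
.##......
......#..
....#....
.#.#.....
#....#...
#.#..###.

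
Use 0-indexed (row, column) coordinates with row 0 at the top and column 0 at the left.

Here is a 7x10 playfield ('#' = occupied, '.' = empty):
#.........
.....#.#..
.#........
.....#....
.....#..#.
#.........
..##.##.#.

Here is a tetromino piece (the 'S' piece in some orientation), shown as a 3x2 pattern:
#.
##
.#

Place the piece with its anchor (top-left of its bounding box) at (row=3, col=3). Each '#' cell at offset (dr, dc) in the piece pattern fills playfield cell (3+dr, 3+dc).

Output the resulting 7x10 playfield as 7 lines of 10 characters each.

Answer: #.........
.....#.#..
.#........
...#.#....
...###..#.
#...#.....
..##.##.#.

Derivation:
Fill (3+0,3+0) = (3,3)
Fill (3+1,3+0) = (4,3)
Fill (3+1,3+1) = (4,4)
Fill (3+2,3+1) = (5,4)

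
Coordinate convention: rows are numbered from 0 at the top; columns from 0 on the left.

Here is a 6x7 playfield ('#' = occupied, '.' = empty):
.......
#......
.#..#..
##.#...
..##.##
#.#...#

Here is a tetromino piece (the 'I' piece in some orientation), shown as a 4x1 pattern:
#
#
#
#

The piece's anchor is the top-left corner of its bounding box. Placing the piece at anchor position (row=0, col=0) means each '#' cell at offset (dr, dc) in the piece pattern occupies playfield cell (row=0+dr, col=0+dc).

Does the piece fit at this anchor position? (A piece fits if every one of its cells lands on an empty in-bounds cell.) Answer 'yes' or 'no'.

Answer: no

Derivation:
Check each piece cell at anchor (0, 0):
  offset (0,0) -> (0,0): empty -> OK
  offset (1,0) -> (1,0): occupied ('#') -> FAIL
  offset (2,0) -> (2,0): empty -> OK
  offset (3,0) -> (3,0): occupied ('#') -> FAIL
All cells valid: no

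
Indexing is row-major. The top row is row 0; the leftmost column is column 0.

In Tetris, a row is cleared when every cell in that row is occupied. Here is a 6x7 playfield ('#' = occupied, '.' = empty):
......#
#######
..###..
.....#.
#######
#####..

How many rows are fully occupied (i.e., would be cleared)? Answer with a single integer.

Check each row:
  row 0: 6 empty cells -> not full
  row 1: 0 empty cells -> FULL (clear)
  row 2: 4 empty cells -> not full
  row 3: 6 empty cells -> not full
  row 4: 0 empty cells -> FULL (clear)
  row 5: 2 empty cells -> not full
Total rows cleared: 2

Answer: 2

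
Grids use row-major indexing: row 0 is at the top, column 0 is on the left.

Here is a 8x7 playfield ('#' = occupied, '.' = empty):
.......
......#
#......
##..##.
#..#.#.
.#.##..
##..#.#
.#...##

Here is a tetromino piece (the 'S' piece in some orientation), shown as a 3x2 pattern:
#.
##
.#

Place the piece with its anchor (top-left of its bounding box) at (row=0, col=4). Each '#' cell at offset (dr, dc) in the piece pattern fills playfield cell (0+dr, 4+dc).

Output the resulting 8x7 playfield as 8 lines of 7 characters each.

Fill (0+0,4+0) = (0,4)
Fill (0+1,4+0) = (1,4)
Fill (0+1,4+1) = (1,5)
Fill (0+2,4+1) = (2,5)

Answer: ....#..
....###
#....#.
##..##.
#..#.#.
.#.##..
##..#.#
.#...##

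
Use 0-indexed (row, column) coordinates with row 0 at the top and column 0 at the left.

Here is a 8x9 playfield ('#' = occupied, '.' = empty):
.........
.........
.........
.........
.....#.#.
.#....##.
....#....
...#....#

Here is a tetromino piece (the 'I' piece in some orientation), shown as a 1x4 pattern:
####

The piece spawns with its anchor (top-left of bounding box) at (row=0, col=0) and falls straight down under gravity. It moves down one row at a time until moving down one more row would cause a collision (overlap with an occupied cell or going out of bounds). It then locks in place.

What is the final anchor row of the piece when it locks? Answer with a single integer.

Answer: 4

Derivation:
Spawn at (row=0, col=0). Try each row:
  row 0: fits
  row 1: fits
  row 2: fits
  row 3: fits
  row 4: fits
  row 5: blocked -> lock at row 4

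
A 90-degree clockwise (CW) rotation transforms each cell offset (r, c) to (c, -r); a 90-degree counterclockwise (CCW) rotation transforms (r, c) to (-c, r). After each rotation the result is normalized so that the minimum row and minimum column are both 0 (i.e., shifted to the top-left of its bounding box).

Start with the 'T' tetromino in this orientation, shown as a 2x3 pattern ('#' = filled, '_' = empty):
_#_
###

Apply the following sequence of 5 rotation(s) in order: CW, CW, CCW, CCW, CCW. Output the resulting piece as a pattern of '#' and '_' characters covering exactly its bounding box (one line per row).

Start:
_#_
###
After rotation 1 (CW):
#_
##
#_
After rotation 2 (CW):
###
_#_
After rotation 3 (CCW):
#_
##
#_
After rotation 4 (CCW):
_#_
###
After rotation 5 (CCW):
_#
##
_#

Answer: _#
##
_#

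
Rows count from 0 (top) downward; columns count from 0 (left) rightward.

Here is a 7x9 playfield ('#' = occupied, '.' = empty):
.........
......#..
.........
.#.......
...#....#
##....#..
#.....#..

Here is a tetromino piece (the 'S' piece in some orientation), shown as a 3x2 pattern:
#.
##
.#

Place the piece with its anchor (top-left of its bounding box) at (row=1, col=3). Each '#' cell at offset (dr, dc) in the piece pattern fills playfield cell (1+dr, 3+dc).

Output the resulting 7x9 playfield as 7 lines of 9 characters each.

Answer: .........
...#..#..
...##....
.#..#....
...#....#
##....#..
#.....#..

Derivation:
Fill (1+0,3+0) = (1,3)
Fill (1+1,3+0) = (2,3)
Fill (1+1,3+1) = (2,4)
Fill (1+2,3+1) = (3,4)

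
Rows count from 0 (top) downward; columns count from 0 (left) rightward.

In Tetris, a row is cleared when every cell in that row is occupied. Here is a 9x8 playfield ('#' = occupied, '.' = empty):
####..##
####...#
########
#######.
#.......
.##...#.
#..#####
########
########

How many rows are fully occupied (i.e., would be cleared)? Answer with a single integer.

Check each row:
  row 0: 2 empty cells -> not full
  row 1: 3 empty cells -> not full
  row 2: 0 empty cells -> FULL (clear)
  row 3: 1 empty cell -> not full
  row 4: 7 empty cells -> not full
  row 5: 5 empty cells -> not full
  row 6: 2 empty cells -> not full
  row 7: 0 empty cells -> FULL (clear)
  row 8: 0 empty cells -> FULL (clear)
Total rows cleared: 3

Answer: 3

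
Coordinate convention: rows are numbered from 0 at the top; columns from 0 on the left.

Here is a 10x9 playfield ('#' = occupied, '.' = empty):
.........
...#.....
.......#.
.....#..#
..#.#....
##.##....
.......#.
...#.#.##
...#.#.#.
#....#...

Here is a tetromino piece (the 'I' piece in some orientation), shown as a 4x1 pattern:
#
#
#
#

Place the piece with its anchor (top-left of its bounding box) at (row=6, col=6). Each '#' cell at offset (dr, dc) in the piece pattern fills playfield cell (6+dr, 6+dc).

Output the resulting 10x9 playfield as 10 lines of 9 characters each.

Answer: .........
...#.....
.......#.
.....#..#
..#.#....
##.##....
......##.
...#.####
...#.###.
#....##..

Derivation:
Fill (6+0,6+0) = (6,6)
Fill (6+1,6+0) = (7,6)
Fill (6+2,6+0) = (8,6)
Fill (6+3,6+0) = (9,6)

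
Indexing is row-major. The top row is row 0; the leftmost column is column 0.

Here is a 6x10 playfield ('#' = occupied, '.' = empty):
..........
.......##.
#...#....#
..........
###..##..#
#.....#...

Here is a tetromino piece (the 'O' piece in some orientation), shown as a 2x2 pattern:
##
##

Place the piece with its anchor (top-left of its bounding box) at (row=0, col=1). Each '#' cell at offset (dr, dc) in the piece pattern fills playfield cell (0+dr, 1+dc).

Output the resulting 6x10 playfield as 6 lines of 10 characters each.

Answer: .##.......
.##....##.
#...#....#
..........
###..##..#
#.....#...

Derivation:
Fill (0+0,1+0) = (0,1)
Fill (0+0,1+1) = (0,2)
Fill (0+1,1+0) = (1,1)
Fill (0+1,1+1) = (1,2)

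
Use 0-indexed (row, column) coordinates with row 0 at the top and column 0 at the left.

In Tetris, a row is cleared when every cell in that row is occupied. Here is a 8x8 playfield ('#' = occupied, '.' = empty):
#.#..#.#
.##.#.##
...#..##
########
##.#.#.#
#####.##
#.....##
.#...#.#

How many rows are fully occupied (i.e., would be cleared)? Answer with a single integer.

Answer: 1

Derivation:
Check each row:
  row 0: 4 empty cells -> not full
  row 1: 3 empty cells -> not full
  row 2: 5 empty cells -> not full
  row 3: 0 empty cells -> FULL (clear)
  row 4: 3 empty cells -> not full
  row 5: 1 empty cell -> not full
  row 6: 5 empty cells -> not full
  row 7: 5 empty cells -> not full
Total rows cleared: 1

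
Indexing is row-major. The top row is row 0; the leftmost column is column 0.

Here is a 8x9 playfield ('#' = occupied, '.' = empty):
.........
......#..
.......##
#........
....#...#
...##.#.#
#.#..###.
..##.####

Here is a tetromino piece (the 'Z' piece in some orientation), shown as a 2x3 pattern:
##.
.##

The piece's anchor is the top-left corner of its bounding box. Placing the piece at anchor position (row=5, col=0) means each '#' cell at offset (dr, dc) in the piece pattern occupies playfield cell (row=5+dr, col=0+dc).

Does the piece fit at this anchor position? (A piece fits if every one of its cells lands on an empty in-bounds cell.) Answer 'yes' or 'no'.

Answer: no

Derivation:
Check each piece cell at anchor (5, 0):
  offset (0,0) -> (5,0): empty -> OK
  offset (0,1) -> (5,1): empty -> OK
  offset (1,1) -> (6,1): empty -> OK
  offset (1,2) -> (6,2): occupied ('#') -> FAIL
All cells valid: no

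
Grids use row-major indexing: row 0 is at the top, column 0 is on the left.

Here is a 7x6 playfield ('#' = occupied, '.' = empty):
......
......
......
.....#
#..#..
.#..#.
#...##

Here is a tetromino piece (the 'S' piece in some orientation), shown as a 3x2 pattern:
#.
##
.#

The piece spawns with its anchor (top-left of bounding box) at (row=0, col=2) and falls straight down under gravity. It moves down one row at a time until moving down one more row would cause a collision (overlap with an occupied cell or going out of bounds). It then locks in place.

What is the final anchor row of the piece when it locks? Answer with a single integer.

Answer: 1

Derivation:
Spawn at (row=0, col=2). Try each row:
  row 0: fits
  row 1: fits
  row 2: blocked -> lock at row 1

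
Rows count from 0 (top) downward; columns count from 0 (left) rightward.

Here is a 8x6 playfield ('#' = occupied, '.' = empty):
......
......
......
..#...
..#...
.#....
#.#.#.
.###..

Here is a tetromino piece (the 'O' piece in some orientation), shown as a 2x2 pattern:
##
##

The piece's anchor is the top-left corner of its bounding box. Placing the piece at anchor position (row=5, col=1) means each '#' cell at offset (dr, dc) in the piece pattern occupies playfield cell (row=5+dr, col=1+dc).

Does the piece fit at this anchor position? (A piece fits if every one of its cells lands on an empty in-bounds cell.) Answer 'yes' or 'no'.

Check each piece cell at anchor (5, 1):
  offset (0,0) -> (5,1): occupied ('#') -> FAIL
  offset (0,1) -> (5,2): empty -> OK
  offset (1,0) -> (6,1): empty -> OK
  offset (1,1) -> (6,2): occupied ('#') -> FAIL
All cells valid: no

Answer: no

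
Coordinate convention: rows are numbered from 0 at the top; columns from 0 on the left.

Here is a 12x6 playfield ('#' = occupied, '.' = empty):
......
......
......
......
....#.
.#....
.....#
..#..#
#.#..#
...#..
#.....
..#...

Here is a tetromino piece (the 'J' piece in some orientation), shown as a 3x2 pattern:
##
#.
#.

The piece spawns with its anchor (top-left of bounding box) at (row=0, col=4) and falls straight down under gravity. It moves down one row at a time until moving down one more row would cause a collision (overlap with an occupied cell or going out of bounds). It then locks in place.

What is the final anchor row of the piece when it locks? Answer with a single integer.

Spawn at (row=0, col=4). Try each row:
  row 0: fits
  row 1: fits
  row 2: blocked -> lock at row 1

Answer: 1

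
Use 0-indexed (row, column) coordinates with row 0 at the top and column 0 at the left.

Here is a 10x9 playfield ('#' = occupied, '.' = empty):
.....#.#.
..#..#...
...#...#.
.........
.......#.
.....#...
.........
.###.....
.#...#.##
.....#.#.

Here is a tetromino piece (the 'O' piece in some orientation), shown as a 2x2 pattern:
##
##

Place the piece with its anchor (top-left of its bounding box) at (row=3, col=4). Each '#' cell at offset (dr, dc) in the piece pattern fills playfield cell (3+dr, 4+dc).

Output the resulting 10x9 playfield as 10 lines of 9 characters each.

Answer: .....#.#.
..#..#...
...#...#.
....##...
....##.#.
.....#...
.........
.###.....
.#...#.##
.....#.#.

Derivation:
Fill (3+0,4+0) = (3,4)
Fill (3+0,4+1) = (3,5)
Fill (3+1,4+0) = (4,4)
Fill (3+1,4+1) = (4,5)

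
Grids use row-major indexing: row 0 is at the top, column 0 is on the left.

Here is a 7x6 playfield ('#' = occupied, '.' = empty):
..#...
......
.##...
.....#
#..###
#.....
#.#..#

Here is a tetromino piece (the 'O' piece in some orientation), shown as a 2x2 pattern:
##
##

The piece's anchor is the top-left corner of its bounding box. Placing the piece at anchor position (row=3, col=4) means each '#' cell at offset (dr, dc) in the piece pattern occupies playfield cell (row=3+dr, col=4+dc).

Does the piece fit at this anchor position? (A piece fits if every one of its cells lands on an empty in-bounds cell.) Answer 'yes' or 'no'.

Check each piece cell at anchor (3, 4):
  offset (0,0) -> (3,4): empty -> OK
  offset (0,1) -> (3,5): occupied ('#') -> FAIL
  offset (1,0) -> (4,4): occupied ('#') -> FAIL
  offset (1,1) -> (4,5): occupied ('#') -> FAIL
All cells valid: no

Answer: no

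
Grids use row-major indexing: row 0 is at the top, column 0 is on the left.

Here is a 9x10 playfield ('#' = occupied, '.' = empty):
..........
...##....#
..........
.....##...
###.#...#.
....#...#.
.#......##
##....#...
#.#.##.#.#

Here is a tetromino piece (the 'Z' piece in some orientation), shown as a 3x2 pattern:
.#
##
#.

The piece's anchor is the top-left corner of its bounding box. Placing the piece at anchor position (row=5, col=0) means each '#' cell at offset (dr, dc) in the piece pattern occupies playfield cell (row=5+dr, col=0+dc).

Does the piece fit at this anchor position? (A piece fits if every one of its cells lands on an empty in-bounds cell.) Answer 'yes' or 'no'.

Check each piece cell at anchor (5, 0):
  offset (0,1) -> (5,1): empty -> OK
  offset (1,0) -> (6,0): empty -> OK
  offset (1,1) -> (6,1): occupied ('#') -> FAIL
  offset (2,0) -> (7,0): occupied ('#') -> FAIL
All cells valid: no

Answer: no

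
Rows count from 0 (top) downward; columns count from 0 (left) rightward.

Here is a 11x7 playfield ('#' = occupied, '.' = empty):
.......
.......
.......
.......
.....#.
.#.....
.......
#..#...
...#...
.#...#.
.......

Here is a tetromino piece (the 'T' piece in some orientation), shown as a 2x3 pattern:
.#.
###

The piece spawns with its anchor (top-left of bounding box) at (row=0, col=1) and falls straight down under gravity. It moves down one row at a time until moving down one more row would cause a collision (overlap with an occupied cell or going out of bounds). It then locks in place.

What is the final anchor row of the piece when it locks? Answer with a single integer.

Answer: 3

Derivation:
Spawn at (row=0, col=1). Try each row:
  row 0: fits
  row 1: fits
  row 2: fits
  row 3: fits
  row 4: blocked -> lock at row 3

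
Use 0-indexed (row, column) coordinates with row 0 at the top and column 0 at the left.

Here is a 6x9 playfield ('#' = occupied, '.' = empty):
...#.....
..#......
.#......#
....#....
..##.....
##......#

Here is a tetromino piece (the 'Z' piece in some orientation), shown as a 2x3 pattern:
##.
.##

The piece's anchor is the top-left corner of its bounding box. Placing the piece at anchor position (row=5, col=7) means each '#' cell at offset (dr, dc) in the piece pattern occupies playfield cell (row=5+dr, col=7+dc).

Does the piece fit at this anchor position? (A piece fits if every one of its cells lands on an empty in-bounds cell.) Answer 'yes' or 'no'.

Answer: no

Derivation:
Check each piece cell at anchor (5, 7):
  offset (0,0) -> (5,7): empty -> OK
  offset (0,1) -> (5,8): occupied ('#') -> FAIL
  offset (1,1) -> (6,8): out of bounds -> FAIL
  offset (1,2) -> (6,9): out of bounds -> FAIL
All cells valid: no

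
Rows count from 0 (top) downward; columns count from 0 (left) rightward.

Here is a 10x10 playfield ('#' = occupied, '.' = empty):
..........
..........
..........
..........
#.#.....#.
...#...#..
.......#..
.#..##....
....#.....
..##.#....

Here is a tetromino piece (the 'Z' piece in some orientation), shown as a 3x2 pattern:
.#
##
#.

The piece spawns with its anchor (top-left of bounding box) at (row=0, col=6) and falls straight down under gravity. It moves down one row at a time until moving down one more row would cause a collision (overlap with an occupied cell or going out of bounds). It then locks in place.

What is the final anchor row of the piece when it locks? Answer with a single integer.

Answer: 3

Derivation:
Spawn at (row=0, col=6). Try each row:
  row 0: fits
  row 1: fits
  row 2: fits
  row 3: fits
  row 4: blocked -> lock at row 3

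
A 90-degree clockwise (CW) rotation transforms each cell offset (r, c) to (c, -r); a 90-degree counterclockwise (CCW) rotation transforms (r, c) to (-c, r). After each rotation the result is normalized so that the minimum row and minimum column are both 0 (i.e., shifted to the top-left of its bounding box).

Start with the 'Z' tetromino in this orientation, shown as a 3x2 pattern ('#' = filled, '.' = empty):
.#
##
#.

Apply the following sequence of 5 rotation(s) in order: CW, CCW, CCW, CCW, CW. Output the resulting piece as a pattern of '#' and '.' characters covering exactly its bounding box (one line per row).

Start:
.#
##
#.
After rotation 1 (CW):
##.
.##
After rotation 2 (CCW):
.#
##
#.
After rotation 3 (CCW):
##.
.##
After rotation 4 (CCW):
.#
##
#.
After rotation 5 (CW):
##.
.##

Answer: ##.
.##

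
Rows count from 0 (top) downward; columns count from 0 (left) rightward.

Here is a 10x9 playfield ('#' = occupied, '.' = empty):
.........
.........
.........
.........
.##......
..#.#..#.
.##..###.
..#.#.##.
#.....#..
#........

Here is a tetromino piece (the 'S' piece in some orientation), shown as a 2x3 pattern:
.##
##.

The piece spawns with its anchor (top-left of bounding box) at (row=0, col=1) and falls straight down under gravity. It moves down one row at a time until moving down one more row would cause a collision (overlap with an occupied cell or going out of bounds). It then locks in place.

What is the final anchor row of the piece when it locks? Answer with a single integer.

Answer: 2

Derivation:
Spawn at (row=0, col=1). Try each row:
  row 0: fits
  row 1: fits
  row 2: fits
  row 3: blocked -> lock at row 2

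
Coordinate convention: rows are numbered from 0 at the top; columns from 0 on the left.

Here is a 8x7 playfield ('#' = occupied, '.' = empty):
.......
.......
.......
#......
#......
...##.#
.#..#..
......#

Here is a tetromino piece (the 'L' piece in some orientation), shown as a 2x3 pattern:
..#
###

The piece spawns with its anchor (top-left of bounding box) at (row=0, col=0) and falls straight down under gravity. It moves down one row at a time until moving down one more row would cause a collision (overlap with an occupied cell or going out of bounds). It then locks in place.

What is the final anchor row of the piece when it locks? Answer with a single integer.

Answer: 1

Derivation:
Spawn at (row=0, col=0). Try each row:
  row 0: fits
  row 1: fits
  row 2: blocked -> lock at row 1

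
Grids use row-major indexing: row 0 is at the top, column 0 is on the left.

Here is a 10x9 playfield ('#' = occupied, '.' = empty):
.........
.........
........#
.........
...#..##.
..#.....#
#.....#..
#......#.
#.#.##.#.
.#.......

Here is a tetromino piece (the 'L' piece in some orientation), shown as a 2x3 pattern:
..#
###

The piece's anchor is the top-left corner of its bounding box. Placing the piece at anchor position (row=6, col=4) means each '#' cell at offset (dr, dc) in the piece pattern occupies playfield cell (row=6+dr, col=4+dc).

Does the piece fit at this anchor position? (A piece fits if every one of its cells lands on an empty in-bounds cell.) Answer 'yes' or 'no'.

Check each piece cell at anchor (6, 4):
  offset (0,2) -> (6,6): occupied ('#') -> FAIL
  offset (1,0) -> (7,4): empty -> OK
  offset (1,1) -> (7,5): empty -> OK
  offset (1,2) -> (7,6): empty -> OK
All cells valid: no

Answer: no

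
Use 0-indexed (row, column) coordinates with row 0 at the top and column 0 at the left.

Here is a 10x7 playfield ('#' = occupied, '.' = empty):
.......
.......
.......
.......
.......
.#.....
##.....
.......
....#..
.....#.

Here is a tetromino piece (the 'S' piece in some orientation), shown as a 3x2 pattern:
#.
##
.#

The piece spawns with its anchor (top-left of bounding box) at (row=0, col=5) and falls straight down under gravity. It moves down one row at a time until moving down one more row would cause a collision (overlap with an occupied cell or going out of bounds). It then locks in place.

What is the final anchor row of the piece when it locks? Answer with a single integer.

Spawn at (row=0, col=5). Try each row:
  row 0: fits
  row 1: fits
  row 2: fits
  row 3: fits
  row 4: fits
  row 5: fits
  row 6: fits
  row 7: fits
  row 8: blocked -> lock at row 7

Answer: 7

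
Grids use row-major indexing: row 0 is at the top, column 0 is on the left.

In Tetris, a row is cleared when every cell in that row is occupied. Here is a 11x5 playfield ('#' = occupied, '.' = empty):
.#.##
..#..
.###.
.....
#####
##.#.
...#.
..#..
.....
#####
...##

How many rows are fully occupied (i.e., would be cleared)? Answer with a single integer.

Answer: 2

Derivation:
Check each row:
  row 0: 2 empty cells -> not full
  row 1: 4 empty cells -> not full
  row 2: 2 empty cells -> not full
  row 3: 5 empty cells -> not full
  row 4: 0 empty cells -> FULL (clear)
  row 5: 2 empty cells -> not full
  row 6: 4 empty cells -> not full
  row 7: 4 empty cells -> not full
  row 8: 5 empty cells -> not full
  row 9: 0 empty cells -> FULL (clear)
  row 10: 3 empty cells -> not full
Total rows cleared: 2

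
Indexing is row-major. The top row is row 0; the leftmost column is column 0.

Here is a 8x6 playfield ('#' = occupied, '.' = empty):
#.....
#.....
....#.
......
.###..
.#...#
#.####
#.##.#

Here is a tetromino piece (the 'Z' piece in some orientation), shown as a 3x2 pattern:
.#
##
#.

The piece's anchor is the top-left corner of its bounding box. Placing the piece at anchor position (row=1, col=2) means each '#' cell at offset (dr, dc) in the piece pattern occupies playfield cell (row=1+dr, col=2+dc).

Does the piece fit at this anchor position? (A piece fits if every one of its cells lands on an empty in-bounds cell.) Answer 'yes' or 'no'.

Check each piece cell at anchor (1, 2):
  offset (0,1) -> (1,3): empty -> OK
  offset (1,0) -> (2,2): empty -> OK
  offset (1,1) -> (2,3): empty -> OK
  offset (2,0) -> (3,2): empty -> OK
All cells valid: yes

Answer: yes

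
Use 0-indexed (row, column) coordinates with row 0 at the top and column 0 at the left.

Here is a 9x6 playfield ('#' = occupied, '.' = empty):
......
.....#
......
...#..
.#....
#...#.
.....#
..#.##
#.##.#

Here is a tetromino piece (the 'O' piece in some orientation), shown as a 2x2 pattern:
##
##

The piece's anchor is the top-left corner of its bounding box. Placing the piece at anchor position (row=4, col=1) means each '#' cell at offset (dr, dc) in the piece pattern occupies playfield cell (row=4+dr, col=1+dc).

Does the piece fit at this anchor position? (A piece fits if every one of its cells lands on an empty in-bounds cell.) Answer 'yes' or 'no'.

Answer: no

Derivation:
Check each piece cell at anchor (4, 1):
  offset (0,0) -> (4,1): occupied ('#') -> FAIL
  offset (0,1) -> (4,2): empty -> OK
  offset (1,0) -> (5,1): empty -> OK
  offset (1,1) -> (5,2): empty -> OK
All cells valid: no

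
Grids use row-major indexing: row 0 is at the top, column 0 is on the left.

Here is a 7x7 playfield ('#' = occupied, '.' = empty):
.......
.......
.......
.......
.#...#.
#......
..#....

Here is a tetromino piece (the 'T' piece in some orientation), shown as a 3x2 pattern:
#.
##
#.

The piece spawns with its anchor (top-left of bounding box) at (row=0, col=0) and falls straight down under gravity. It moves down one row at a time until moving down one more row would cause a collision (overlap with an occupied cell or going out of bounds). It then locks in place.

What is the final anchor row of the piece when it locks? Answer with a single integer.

Answer: 2

Derivation:
Spawn at (row=0, col=0). Try each row:
  row 0: fits
  row 1: fits
  row 2: fits
  row 3: blocked -> lock at row 2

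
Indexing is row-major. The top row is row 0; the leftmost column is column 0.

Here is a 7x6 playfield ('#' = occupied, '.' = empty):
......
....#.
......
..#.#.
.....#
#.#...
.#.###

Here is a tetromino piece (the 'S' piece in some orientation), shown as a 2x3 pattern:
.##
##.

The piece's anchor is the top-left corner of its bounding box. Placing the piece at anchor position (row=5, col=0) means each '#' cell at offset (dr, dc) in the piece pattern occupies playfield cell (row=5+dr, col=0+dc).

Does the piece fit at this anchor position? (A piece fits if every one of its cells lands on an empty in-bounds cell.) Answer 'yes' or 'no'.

Check each piece cell at anchor (5, 0):
  offset (0,1) -> (5,1): empty -> OK
  offset (0,2) -> (5,2): occupied ('#') -> FAIL
  offset (1,0) -> (6,0): empty -> OK
  offset (1,1) -> (6,1): occupied ('#') -> FAIL
All cells valid: no

Answer: no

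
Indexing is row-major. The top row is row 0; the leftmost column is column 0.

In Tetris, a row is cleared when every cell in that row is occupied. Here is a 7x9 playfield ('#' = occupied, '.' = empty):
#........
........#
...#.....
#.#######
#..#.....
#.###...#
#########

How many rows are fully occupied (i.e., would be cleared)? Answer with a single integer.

Check each row:
  row 0: 8 empty cells -> not full
  row 1: 8 empty cells -> not full
  row 2: 8 empty cells -> not full
  row 3: 1 empty cell -> not full
  row 4: 7 empty cells -> not full
  row 5: 4 empty cells -> not full
  row 6: 0 empty cells -> FULL (clear)
Total rows cleared: 1

Answer: 1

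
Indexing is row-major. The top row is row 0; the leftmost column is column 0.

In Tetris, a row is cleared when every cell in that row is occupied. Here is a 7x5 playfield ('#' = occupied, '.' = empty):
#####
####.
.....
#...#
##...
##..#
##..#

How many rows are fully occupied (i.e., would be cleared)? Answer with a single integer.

Check each row:
  row 0: 0 empty cells -> FULL (clear)
  row 1: 1 empty cell -> not full
  row 2: 5 empty cells -> not full
  row 3: 3 empty cells -> not full
  row 4: 3 empty cells -> not full
  row 5: 2 empty cells -> not full
  row 6: 2 empty cells -> not full
Total rows cleared: 1

Answer: 1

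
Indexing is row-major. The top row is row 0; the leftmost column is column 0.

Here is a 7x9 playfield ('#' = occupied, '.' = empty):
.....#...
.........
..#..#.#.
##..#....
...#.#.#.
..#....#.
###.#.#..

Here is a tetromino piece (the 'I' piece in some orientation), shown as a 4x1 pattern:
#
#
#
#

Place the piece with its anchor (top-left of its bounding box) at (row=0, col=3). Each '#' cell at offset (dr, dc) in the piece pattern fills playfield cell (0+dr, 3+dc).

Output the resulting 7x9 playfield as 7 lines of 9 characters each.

Answer: ...#.#...
...#.....
..##.#.#.
##.##....
...#.#.#.
..#....#.
###.#.#..

Derivation:
Fill (0+0,3+0) = (0,3)
Fill (0+1,3+0) = (1,3)
Fill (0+2,3+0) = (2,3)
Fill (0+3,3+0) = (3,3)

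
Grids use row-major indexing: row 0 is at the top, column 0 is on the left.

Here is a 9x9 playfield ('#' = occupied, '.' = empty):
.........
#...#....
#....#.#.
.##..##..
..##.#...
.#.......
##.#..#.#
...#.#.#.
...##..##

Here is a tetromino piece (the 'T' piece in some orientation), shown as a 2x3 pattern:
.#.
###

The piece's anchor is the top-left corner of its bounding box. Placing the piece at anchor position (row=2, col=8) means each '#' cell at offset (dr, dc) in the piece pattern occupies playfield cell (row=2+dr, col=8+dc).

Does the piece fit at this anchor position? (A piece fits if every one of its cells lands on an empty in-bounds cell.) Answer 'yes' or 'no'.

Check each piece cell at anchor (2, 8):
  offset (0,1) -> (2,9): out of bounds -> FAIL
  offset (1,0) -> (3,8): empty -> OK
  offset (1,1) -> (3,9): out of bounds -> FAIL
  offset (1,2) -> (3,10): out of bounds -> FAIL
All cells valid: no

Answer: no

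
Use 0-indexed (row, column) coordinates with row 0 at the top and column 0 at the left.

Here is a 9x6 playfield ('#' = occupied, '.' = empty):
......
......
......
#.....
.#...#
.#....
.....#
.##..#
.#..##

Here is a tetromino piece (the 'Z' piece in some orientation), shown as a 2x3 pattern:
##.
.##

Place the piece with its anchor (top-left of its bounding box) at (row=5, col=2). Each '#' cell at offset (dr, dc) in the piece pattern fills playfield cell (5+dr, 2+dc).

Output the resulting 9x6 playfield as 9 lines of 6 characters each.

Fill (5+0,2+0) = (5,2)
Fill (5+0,2+1) = (5,3)
Fill (5+1,2+1) = (6,3)
Fill (5+1,2+2) = (6,4)

Answer: ......
......
......
#.....
.#...#
.###..
...###
.##..#
.#..##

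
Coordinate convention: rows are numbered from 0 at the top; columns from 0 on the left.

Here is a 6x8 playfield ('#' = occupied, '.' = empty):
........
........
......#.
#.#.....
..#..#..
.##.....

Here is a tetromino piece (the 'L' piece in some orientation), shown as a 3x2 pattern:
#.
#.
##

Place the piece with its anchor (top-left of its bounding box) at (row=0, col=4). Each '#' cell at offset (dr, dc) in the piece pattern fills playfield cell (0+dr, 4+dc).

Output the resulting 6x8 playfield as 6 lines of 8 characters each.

Answer: ....#...
....#...
....###.
#.#.....
..#..#..
.##.....

Derivation:
Fill (0+0,4+0) = (0,4)
Fill (0+1,4+0) = (1,4)
Fill (0+2,4+0) = (2,4)
Fill (0+2,4+1) = (2,5)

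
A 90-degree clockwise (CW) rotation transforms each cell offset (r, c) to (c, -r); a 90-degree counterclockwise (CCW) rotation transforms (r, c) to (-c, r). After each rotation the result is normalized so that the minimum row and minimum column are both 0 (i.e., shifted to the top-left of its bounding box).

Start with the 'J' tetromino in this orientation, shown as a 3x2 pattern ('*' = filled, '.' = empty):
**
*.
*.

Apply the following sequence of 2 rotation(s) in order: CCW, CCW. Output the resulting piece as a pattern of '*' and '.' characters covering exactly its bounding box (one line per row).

Answer: .*
.*
**

Derivation:
Start:
**
*.
*.
After rotation 1 (CCW):
*..
***
After rotation 2 (CCW):
.*
.*
**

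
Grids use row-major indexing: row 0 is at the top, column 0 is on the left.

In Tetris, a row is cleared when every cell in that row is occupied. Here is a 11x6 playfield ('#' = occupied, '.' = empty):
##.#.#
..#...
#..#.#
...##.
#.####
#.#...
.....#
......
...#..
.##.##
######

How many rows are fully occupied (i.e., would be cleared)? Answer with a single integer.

Check each row:
  row 0: 2 empty cells -> not full
  row 1: 5 empty cells -> not full
  row 2: 3 empty cells -> not full
  row 3: 4 empty cells -> not full
  row 4: 1 empty cell -> not full
  row 5: 4 empty cells -> not full
  row 6: 5 empty cells -> not full
  row 7: 6 empty cells -> not full
  row 8: 5 empty cells -> not full
  row 9: 2 empty cells -> not full
  row 10: 0 empty cells -> FULL (clear)
Total rows cleared: 1

Answer: 1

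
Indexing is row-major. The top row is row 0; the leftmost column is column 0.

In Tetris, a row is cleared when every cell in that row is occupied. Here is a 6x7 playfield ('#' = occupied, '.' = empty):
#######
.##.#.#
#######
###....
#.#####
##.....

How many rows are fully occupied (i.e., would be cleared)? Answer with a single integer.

Answer: 2

Derivation:
Check each row:
  row 0: 0 empty cells -> FULL (clear)
  row 1: 3 empty cells -> not full
  row 2: 0 empty cells -> FULL (clear)
  row 3: 4 empty cells -> not full
  row 4: 1 empty cell -> not full
  row 5: 5 empty cells -> not full
Total rows cleared: 2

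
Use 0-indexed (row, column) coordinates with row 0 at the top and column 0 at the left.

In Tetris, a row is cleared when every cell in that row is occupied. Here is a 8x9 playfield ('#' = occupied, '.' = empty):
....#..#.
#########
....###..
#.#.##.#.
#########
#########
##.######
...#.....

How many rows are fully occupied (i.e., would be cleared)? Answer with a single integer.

Answer: 3

Derivation:
Check each row:
  row 0: 7 empty cells -> not full
  row 1: 0 empty cells -> FULL (clear)
  row 2: 6 empty cells -> not full
  row 3: 4 empty cells -> not full
  row 4: 0 empty cells -> FULL (clear)
  row 5: 0 empty cells -> FULL (clear)
  row 6: 1 empty cell -> not full
  row 7: 8 empty cells -> not full
Total rows cleared: 3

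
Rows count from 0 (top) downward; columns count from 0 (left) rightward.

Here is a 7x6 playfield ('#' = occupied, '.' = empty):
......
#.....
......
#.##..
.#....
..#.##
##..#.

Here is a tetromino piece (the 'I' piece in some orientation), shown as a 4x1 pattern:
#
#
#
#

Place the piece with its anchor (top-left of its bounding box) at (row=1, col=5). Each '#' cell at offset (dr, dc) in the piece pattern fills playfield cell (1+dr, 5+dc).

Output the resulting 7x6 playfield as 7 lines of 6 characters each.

Answer: ......
#....#
.....#
#.##.#
.#...#
..#.##
##..#.

Derivation:
Fill (1+0,5+0) = (1,5)
Fill (1+1,5+0) = (2,5)
Fill (1+2,5+0) = (3,5)
Fill (1+3,5+0) = (4,5)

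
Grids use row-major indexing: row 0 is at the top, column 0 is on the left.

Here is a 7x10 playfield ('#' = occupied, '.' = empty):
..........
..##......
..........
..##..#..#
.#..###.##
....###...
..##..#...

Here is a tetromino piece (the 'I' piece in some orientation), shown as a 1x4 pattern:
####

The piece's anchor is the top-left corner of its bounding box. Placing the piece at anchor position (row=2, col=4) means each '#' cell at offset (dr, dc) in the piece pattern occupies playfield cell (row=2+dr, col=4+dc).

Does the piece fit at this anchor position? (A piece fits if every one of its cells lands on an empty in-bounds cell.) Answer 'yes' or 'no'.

Answer: yes

Derivation:
Check each piece cell at anchor (2, 4):
  offset (0,0) -> (2,4): empty -> OK
  offset (0,1) -> (2,5): empty -> OK
  offset (0,2) -> (2,6): empty -> OK
  offset (0,3) -> (2,7): empty -> OK
All cells valid: yes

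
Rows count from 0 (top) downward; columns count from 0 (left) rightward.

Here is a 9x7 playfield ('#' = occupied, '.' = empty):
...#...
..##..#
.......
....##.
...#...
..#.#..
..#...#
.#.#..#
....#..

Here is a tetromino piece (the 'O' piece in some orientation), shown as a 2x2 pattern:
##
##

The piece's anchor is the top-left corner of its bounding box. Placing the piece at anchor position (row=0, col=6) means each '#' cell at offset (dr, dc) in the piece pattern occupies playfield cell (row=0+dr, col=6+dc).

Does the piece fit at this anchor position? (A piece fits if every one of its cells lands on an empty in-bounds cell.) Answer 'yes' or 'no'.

Answer: no

Derivation:
Check each piece cell at anchor (0, 6):
  offset (0,0) -> (0,6): empty -> OK
  offset (0,1) -> (0,7): out of bounds -> FAIL
  offset (1,0) -> (1,6): occupied ('#') -> FAIL
  offset (1,1) -> (1,7): out of bounds -> FAIL
All cells valid: no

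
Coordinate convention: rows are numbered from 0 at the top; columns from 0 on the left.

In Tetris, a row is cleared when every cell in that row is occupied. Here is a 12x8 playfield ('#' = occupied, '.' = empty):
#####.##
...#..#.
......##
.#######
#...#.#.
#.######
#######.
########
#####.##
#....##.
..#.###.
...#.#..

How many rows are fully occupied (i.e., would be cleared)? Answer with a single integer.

Check each row:
  row 0: 1 empty cell -> not full
  row 1: 6 empty cells -> not full
  row 2: 6 empty cells -> not full
  row 3: 1 empty cell -> not full
  row 4: 5 empty cells -> not full
  row 5: 1 empty cell -> not full
  row 6: 1 empty cell -> not full
  row 7: 0 empty cells -> FULL (clear)
  row 8: 1 empty cell -> not full
  row 9: 5 empty cells -> not full
  row 10: 4 empty cells -> not full
  row 11: 6 empty cells -> not full
Total rows cleared: 1

Answer: 1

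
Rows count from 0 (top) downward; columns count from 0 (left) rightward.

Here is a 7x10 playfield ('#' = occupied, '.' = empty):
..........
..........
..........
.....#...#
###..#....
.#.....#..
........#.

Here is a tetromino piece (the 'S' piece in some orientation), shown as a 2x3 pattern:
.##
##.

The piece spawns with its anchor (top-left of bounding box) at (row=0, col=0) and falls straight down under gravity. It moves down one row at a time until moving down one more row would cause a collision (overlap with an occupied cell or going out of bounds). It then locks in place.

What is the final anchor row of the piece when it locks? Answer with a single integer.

Answer: 2

Derivation:
Spawn at (row=0, col=0). Try each row:
  row 0: fits
  row 1: fits
  row 2: fits
  row 3: blocked -> lock at row 2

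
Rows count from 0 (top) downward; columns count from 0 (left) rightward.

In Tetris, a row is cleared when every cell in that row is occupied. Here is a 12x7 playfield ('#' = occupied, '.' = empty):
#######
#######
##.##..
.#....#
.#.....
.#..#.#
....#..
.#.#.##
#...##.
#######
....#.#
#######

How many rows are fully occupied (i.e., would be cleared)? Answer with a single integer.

Answer: 4

Derivation:
Check each row:
  row 0: 0 empty cells -> FULL (clear)
  row 1: 0 empty cells -> FULL (clear)
  row 2: 3 empty cells -> not full
  row 3: 5 empty cells -> not full
  row 4: 6 empty cells -> not full
  row 5: 4 empty cells -> not full
  row 6: 6 empty cells -> not full
  row 7: 3 empty cells -> not full
  row 8: 4 empty cells -> not full
  row 9: 0 empty cells -> FULL (clear)
  row 10: 5 empty cells -> not full
  row 11: 0 empty cells -> FULL (clear)
Total rows cleared: 4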